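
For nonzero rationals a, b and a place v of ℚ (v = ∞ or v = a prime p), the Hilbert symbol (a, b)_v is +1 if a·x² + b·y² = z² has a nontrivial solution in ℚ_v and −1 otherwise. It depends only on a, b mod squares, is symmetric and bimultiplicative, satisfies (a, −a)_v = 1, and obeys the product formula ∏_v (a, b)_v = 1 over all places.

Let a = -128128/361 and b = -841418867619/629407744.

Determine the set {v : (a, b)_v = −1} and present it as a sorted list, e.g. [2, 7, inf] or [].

Mod squares: a ≡ -2002, b ≡ -11. Check v ∈ {∞, 2, 3, 7, 11, 13, 17, 19, 29}.
v=19: a=19^-2·(≡8), b=19^0·(≡3) mod 19; (8|19)=-1, (3|19)=-1; (−1)^{-2·0·9}·(-1)^0·(-1)^-2 = +1.
v=11: a=11^1·(≡5), b=11^3·(≡10) mod 11; (5|11)=+1, (10|11)=-1; (−1)^{1·3·5}·(+1)^3·(-1)^1 = +1.
v=∞: -2002 < 0 and -11 < 0  ⇒  (a,b)_∞ = -1.
v=13: a=13^1·(≡5), b=13^0·(≡2) mod 13; (5|13)=-1, (2|13)=-1; (−1)^{1·0·6}·(-1)^0·(-1)^1 = -1.
v=29: a=29^0·(≡4), b=29^2·(≡3) mod 29; (4|29)=+1, (3|29)=-1; (−1)^{0·2·14}·(+1)^2·(-1)^0 = +1.
v=3: a=3^0·(≡2), b=3^2·(≡1) mod 3; (2|3)=-1, (1|3)=+1; (−1)^{0·2·1}·(-1)^2·(+1)^0 = +1.
v=7: a=7^1·(≡2), b=7^-4·(≡6) mod 7; (2|7)=+1, (6|7)=-1; (−1)^{1·-4·3}·(+1)^-4·(-1)^1 = -1.
v=17: a=17^0·(≡13), b=17^4·(≡3) mod 17; (13|17)=+1, (3|17)=-1; (−1)^{0·4·8}·(+1)^4·(-1)^0 = +1.
v=2: v_2(a)=7, v_2(b)=-18; units ≡ 7, 5 (mod 8); ε·ε+αω+βω = 1·0+7·1+-18·0 ≡ 1  ⇒  (a,b)_2 = -1.
|Ram(-2002, -11)| = 4, even; anisotropic at {2, 7, 13, ∞}.

[2, 7, 13, inf]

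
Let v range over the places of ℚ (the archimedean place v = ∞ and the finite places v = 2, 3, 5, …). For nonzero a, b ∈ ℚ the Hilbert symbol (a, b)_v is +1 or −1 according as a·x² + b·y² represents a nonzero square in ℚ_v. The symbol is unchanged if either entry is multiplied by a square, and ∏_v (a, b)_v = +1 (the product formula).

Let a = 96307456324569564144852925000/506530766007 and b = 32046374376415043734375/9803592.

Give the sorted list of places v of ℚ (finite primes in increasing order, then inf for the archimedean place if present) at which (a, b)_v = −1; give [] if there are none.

[2, 5, 7, 29]

Mod squares: a ≡ 1447390, b ≡ 1778222. Check v ∈ {∞, 2, 3, 5, 7, 11, 13, 19, 23, 29, 31, 41, 43}.
v=19: a=19^4·(≡18), b=19^2·(≡14) mod 19; (18|19)=-1, (14|19)=-1; (−1)^{4·2·9}·(-1)^2·(-1)^4 = +1.
v=23: a=23^1·(≡6), b=23^1·(≡5) mod 23; (6|23)=+1, (5|23)=-1; (−1)^{1·1·11}·(+1)^1·(-1)^1 = +1.
v=3: a=3^-16·(≡1), b=3^-6·(≡2) mod 3; (1|3)=+1, (2|3)=-1; (−1)^{-16·-6·1}·(+1)^-6·(-1)^-16 = +1.
v=2: v_2(a)=3, v_2(b)=-3; units ≡ 7, 7 (mod 8); ε·ε+αω+βω = 1·1+3·0+-3·0 ≡ 1  ⇒  (a,b)_2 = -1.
v=5: a=5^5·(≡3), b=5^6·(≡2) mod 5; (3|5)=-1, (2|5)=-1; (−1)^{5·6·2}·(-1)^6·(-1)^5 = -1.
v=29: a=29^1·(≡24), b=29^1·(≡3) mod 29; (24|29)=+1, (3|29)=-1; (−1)^{1·1·14}·(+1)^1·(-1)^1 = -1.
v=43: a=43^4·(≡4), b=43^3·(≡13) mod 43; (4|43)=+1, (13|43)=+1; (−1)^{4·3·21}·(+1)^3·(+1)^4 = +1.
v=7: a=7^-1·(≡1), b=7^0·(≡6) mod 7; (1|7)=+1, (6|7)=-1; (−1)^{-1·0·3}·(+1)^0·(-1)^-1 = -1.
v=31: a=31^1·(≡19), b=31^1·(≡6) mod 31; (19|31)=+1, (6|31)=-1; (−1)^{1·1·15}·(+1)^1·(-1)^1 = +1.
v=11: a=11^4·(≡2), b=11^2·(≡10) mod 11; (2|11)=-1, (10|11)=-1; (−1)^{4·2·5}·(-1)^2·(-1)^4 = +1.
v=13: a=13^4·(≡4), b=13^4·(≡12) mod 13; (4|13)=+1, (12|13)=+1; (−1)^{4·4·6}·(+1)^4·(+1)^4 = +1.
v=∞: 1447390 > 0 and 1778222 > 0  ⇒  (a,b)_∞ = +1.
v=41: a=41^-2·(≡18), b=41^-2·(≡35) mod 41; (18|41)=+1, (35|41)=-1; (−1)^{-2·-2·20}·(+1)^-2·(-1)^-2 = +1.
(1447390, 1778222 / ℚ) ramifies at {2, 5, 7, 29}: a division algebra.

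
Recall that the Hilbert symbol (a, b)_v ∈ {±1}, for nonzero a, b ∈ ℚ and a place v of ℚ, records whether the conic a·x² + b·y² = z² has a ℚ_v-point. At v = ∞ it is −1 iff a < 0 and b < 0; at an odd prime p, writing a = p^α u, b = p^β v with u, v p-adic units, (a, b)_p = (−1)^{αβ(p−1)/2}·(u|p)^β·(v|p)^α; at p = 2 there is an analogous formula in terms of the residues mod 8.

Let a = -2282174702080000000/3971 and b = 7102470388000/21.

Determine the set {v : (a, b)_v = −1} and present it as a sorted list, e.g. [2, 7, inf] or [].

Mod squares: a ≡ -1430, b ≡ 2730. Check v ∈ {∞, 2, 3, 5, 7, 11, 13, 19, 29, 31}.
v=3: a=3^0·(≡1), b=3^-1·(≡1) mod 3; (1|3)=+1, (1|3)=+1; (−1)^{0·-1·1}·(+1)^-1·(+1)^0 = +1.
v=29: a=29^0·(≡22), b=29^2·(≡22) mod 29; (22|29)=+1, (22|29)=+1; (−1)^{0·2·14}·(+1)^2·(+1)^0 = +1.
v=7: a=7^4·(≡6), b=7^-1·(≡5) mod 7; (6|7)=-1, (5|7)=-1; (−1)^{4·-1·3}·(-1)^-1·(-1)^4 = -1.
v=31: a=31^0·(≡15), b=31^2·(≡14) mod 31; (15|31)=-1, (14|31)=+1; (−1)^{0·2·15}·(-1)^2·(+1)^0 = +1.
v=5: a=5^7·(≡1), b=5^3·(≡4) mod 5; (1|5)=+1, (4|5)=+1; (−1)^{7·3·2}·(+1)^3·(+1)^7 = +1.
v=11: a=11^-1·(≡10), b=11^0·(≡2) mod 11; (10|11)=-1, (2|11)=-1; (−1)^{-1·0·5}·(-1)^0·(-1)^-1 = -1.
v=∞: -1430 < 0 and 2730 > 0  ⇒  (a,b)_∞ = +1.
v=13: a=13^5·(≡8), b=13^3·(≡11) mod 13; (8|13)=-1, (11|13)=-1; (−1)^{5·3·6}·(-1)^3·(-1)^5 = +1.
v=2: v_2(a)=15, v_2(b)=5; units ≡ 5, 5 (mod 8); ε·ε+αω+βω = 0·0+15·1+5·1 ≡ 0  ⇒  (a,b)_2 = +1.
v=19: a=19^-2·(≡15), b=19^0·(≡13) mod 19; (15|19)=-1, (13|19)=-1; (−1)^{-2·0·9}·(-1)^0·(-1)^-2 = +1.
|Ram(-1430, 2730)| = 2, even; anisotropic at {7, 11}.

[7, 11]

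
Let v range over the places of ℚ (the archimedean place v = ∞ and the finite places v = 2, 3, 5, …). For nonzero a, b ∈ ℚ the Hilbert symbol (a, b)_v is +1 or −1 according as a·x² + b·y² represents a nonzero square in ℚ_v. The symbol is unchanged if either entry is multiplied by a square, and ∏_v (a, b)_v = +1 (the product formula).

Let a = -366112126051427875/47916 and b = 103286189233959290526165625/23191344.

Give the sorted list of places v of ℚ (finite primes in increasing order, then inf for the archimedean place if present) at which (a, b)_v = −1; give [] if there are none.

[2, 17, 19, 31]

(a, b) ≡ (-1265, 550715) mod (ℚ^×)²; places V = {2, 3, 5, 7, 11, 17, 19, 23, 31, ∞}.
(a,b)_3: α=-2, u≡1; β=-2, v≡2 (mod 3); (1|3)=+1, (2|3)=-1; sign (−1)^0·+1^-2·-1^-2 = +1.
(a,b)_11: α=-3, u≡8; β=-5, v≡9 (mod 11); (8|11)=-1, (9|11)=+1; sign (−1)^1·-1^-5·+1^-3 = +1.
(a,b)_2: α=-2, β=-4; u≡7, v≡3 (mod 8); ε(u)ε(v)=1·1, αω(v)=-2·1, βω(u)=-4·0; sum ≡ 1  ⇒  -1.
(a,b)_∞: sgn(-1265)=−, sgn(550715)=+, so +1.
(a,b)_19: α=2, u≡2; β=3, v≡2 (mod 19); (2|19)=-1, (2|19)=-1; sign (−1)^0·-1^3·-1^2 = -1.
(a,b)_17: α=2, u≡7; β=3, v≡6 (mod 17); (7|17)=-1, (6|17)=-1; sign (−1)^0·-1^3·-1^2 = -1.
(a,b)_23: α=3, u≡15; β=4, v≡16 (mod 23); (15|23)=-1, (16|23)=+1; sign (−1)^0·-1^4·+1^3 = +1.
(a,b)_7: α=4, u≡2; β=6, v≡1 (mod 7); (2|7)=+1, (1|7)=+1; sign (−1)^0·+1^6·+1^4 = +1.
(a,b)_31: α=2, u≡15; β=3, v≡28 (mod 31); (15|31)=-1, (28|31)=+1; sign (−1)^0·-1^3·+1^2 = -1.
(a,b)_5: α=3, u≡2; β=5, v≡2 (mod 5); (2|5)=-1, (2|5)=-1; sign (−1)^0·-1^5·-1^3 = +1.
Ram(-1265, 550715) = {2, 17, 19, 31}; no ℚ_2-point on the conic.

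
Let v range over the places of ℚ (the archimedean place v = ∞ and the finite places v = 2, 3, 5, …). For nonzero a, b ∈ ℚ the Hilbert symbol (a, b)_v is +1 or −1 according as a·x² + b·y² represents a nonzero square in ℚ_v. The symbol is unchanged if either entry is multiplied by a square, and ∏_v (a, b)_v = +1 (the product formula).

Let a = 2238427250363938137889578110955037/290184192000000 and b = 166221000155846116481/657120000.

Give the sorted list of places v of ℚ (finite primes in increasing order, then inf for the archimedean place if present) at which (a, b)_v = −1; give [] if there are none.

[2, 3, 17, 19, 23, 31]

Mod squares: a ≡ 11339, b ≡ 51243. Check v ∈ {∞, 2, 3, 5, 7, 11, 13, 17, 19, 23, 29, 31, 37}.
v=7: a=7^4·(≡6), b=7^2·(≡5) mod 7; (6|7)=-1, (5|7)=-1; (−1)^{4·2·3}·(-1)^2·(-1)^4 = +1.
v=2: v_2(a)=-16, v_2(b)=-8; units ≡ 3, 3 (mod 8); ε·ε+αω+βω = 1·1+-16·1+-8·1 ≡ 1  ⇒  (a,b)_2 = -1.
v=∞: 11339 > 0 and 51243 > 0  ⇒  (a,b)_∞ = +1.
v=17: a=17^5·(≡2), b=17^4·(≡14) mod 17; (2|17)=+1, (14|17)=-1; (−1)^{5·4·8}·(+1)^4·(-1)^5 = -1.
v=5: a=5^-6·(≡4), b=5^-4·(≡3) mod 5; (4|5)=+1, (3|5)=-1; (−1)^{-6·-4·2}·(+1)^-4·(-1)^-6 = +1.
v=19: a=19^2·(≡15), b=19^1·(≡12) mod 19; (15|19)=-1, (12|19)=-1; (−1)^{2·1·9}·(-1)^1·(-1)^2 = -1.
v=29: a=29^1·(≡3), b=29^1·(≡19) mod 29; (3|29)=-1, (19|29)=-1; (−1)^{1·1·14}·(-1)^1·(-1)^1 = +1.
v=13: a=13^6·(≡1), b=13^2·(≡9) mod 13; (1|13)=+1, (9|13)=+1; (−1)^{6·2·6}·(+1)^2·(+1)^6 = +1.
v=37: a=37^-2·(≡29), b=37^-2·(≡13) mod 37; (29|37)=-1, (13|37)=-1; (−1)^{-2·-2·18}·(-1)^-2·(-1)^-2 = +1.
v=31: a=31^6·(≡29), b=31^3·(≡20) mod 31; (29|31)=-1, (20|31)=+1; (−1)^{6·3·15}·(-1)^3·(+1)^6 = -1.
v=23: a=23^-1·(≡20), b=23^0·(≡19) mod 23; (20|23)=-1, (19|23)=-1; (−1)^{-1·0·11}·(-1)^0·(-1)^-1 = -1.
v=3: a=3^-2·(≡2), b=3^-1·(≡2) mod 3; (2|3)=-1, (2|3)=-1; (−1)^{-2·-1·1}·(-1)^-1·(-1)^-2 = -1.
v=11: a=11^4·(≡3), b=11^4·(≡5) mod 11; (3|11)=+1, (5|11)=+1; (−1)^{4·4·5}·(+1)^4·(+1)^4 = +1.
|Ram(11339, 51243)| = 6, even; anisotropic at {2, 3, 17, 19, 23, 31}.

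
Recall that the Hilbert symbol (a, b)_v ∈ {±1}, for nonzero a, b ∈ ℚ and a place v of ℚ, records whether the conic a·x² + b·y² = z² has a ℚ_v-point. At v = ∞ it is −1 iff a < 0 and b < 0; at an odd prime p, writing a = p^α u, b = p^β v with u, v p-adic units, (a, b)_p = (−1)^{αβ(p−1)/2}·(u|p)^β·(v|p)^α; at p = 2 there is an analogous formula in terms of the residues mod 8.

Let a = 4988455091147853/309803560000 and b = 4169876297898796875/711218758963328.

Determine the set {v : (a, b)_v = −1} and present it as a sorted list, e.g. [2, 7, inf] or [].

[2, 13]

(a, b) ≡ (13, 6) mod (ℚ^×)²; places V = {2, 3, 5, 7, 11, 13, 23, 53, ∞}.
(a,b)_53: α=2, u≡17; β=2, v≡4 (mod 53); (17|53)=+1, (4|53)=+1; sign (−1)^0·+1^2·+1^2 = +1.
(a,b)_∞: sgn(13)=+, sgn(6)=+, so +1.
(a,b)_13: α=5, u≡4; β=6, v≡5 (mod 13); (4|13)=+1, (5|13)=-1; sign (−1)^0·+1^6·-1^5 = -1.
(a,b)_3: α=14, u≡1; β=9, v≡2 (mod 3); (1|3)=+1, (2|3)=-1; sign (−1)^0·+1^9·-1^14 = +1.
(a,b)_7: α=0, u≡6; β=-2, v≡6 (mod 7); (6|7)=-1, (6|7)=-1; sign (−1)^0·-1^-2·-1^0 = +1.
(a,b)_23: α=-2, u≡3; β=-2, v≡3 (mod 23); (3|23)=+1, (3|23)=+1; sign (−1)^0·+1^-2·+1^-2 = +1.
(a,b)_11: α=-4, u≡7; β=-8, v≡8 (mod 11); (7|11)=-1, (8|11)=-1; sign (−1)^0·-1^-8·-1^-4 = +1.
(a,b)_2: α=-6, β=-7; u≡5, v≡3 (mod 8); ε(u)ε(v)=0·1, αω(v)=-6·1, βω(u)=-7·1; sum ≡ 1  ⇒  -1.
(a,b)_5: α=-4, u≡3; β=6, v≡1 (mod 5); (3|5)=-1, (1|5)=+1; sign (−1)^0·-1^6·+1^-4 = +1.
(13, 6 / ℚ) ramifies at {2, 13}: a division algebra.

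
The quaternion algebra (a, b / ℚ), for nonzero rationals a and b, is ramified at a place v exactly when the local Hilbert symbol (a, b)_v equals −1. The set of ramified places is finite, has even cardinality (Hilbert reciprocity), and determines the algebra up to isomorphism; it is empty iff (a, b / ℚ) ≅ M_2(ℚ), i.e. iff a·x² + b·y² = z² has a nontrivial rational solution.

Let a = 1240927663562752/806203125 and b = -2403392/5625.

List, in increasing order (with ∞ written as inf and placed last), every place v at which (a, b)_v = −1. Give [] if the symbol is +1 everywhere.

Mod squares: a ≡ 50986, b ≡ -17. Check v ∈ {∞, 2, 3, 5, 7, 11, 13, 17, 37, 47, 53}.
v=2: v_2(a)=13, v_2(b)=6; units ≡ 5, 7 (mod 8); ε·ε+αω+βω = 0·1+13·0+6·1 ≡ 0  ⇒  (a,b)_2 = +1.
v=3: a=3^-4·(≡1), b=3^-2·(≡1) mod 3; (1|3)=+1, (1|3)=+1; (−1)^{-4·-2·1}·(+1)^-2·(+1)^-4 = +1.
v=5: a=5^-6·(≡1), b=5^-4·(≡2) mod 5; (1|5)=+1, (2|5)=-1; (−1)^{-6·-4·2}·(+1)^-4·(-1)^-6 = +1.
v=7: a=7^-2·(≡6), b=7^0·(≡4) mod 7; (6|7)=-1, (4|7)=+1; (−1)^{-2·0·3}·(-1)^0·(+1)^-2 = +1.
v=17: a=17^2·(≡6), b=17^1·(≡2) mod 17; (6|17)=-1, (2|17)=+1; (−1)^{2·1·8}·(-1)^1·(+1)^2 = -1.
v=37: a=37^1·(≡4), b=37^0·(≡17) mod 37; (4|37)=+1, (17|37)=-1; (−1)^{1·0·18}·(+1)^0·(-1)^1 = -1.
v=47: a=47^2·(≡41), b=47^2·(≡13) mod 47; (41|47)=-1, (13|47)=-1; (−1)^{2·2·23}·(-1)^2·(-1)^2 = +1.
v=∞: 50986 > 0 and -17 < 0  ⇒  (a,b)_∞ = +1.
v=13: a=13^-1·(≡1), b=13^0·(≡1) mod 13; (1|13)=+1, (1|13)=+1; (−1)^{-1·0·6}·(+1)^0·(+1)^-1 = +1.
v=53: a=53^1·(≡48), b=53^0·(≡15) mod 53; (48|53)=-1, (15|53)=+1; (−1)^{1·0·26}·(-1)^0·(+1)^1 = +1.
v=11: a=11^2·(≡5), b=11^0·(≡5) mod 11; (5|11)=+1, (5|11)=+1; (−1)^{2·0·5}·(+1)^0·(+1)^2 = +1.
|Ram(50986, -17)| = 2, even; anisotropic at {17, 37}.

[17, 37]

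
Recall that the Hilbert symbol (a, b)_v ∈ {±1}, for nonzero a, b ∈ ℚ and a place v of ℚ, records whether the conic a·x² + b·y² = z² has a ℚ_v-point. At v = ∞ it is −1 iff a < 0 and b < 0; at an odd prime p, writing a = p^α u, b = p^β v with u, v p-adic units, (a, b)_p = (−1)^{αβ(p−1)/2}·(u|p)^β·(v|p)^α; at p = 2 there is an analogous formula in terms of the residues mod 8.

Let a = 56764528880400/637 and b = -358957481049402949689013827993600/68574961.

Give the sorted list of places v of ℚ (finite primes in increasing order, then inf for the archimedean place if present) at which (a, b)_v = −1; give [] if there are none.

(a, b) ≡ (387491533, -10879) mod (ℚ^×)²; places V = {2, 3, 5, 7, 11, 13, 23, 29, 41, 43, 53, ∞}.
(a,b)_53: α=1, u≡3; β=2, v≡41 (mod 53); (3|53)=-1, (41|53)=-1; sign (−1)^0·-1^2·-1^1 = -1.
(a,b)_11: α=1, u≡5; β=3, v≡9 (mod 11); (5|11)=+1, (9|11)=+1; sign (−1)^1·+1^3·+1^1 = -1.
(a,b)_29: α=1, u≡11; β=2, v≡5 (mod 29); (11|29)=-1, (5|29)=+1; sign (−1)^0·-1^2·+1^1 = +1.
(a,b)_2: α=4, β=16; u≡5, v≡1 (mod 8); ε(u)ε(v)=0·0, αω(v)=4·0, βω(u)=16·1; sum ≡ 0  ⇒  +1.
(a,b)_43: α=1, u≡32; β=3, v≡19 (mod 43); (32|43)=-1, (19|43)=-1; sign (−1)^1·-1^3·-1^1 = -1.
(a,b)_41: α=1, u≡25; β=2, v≡38 (mod 41); (25|41)=+1, (38|41)=-1; sign (−1)^0·+1^2·-1^1 = -1.
(a,b)_3: α=2, u≡1; β=4, v≡2 (mod 3); (1|3)=+1, (2|3)=-1; sign (−1)^0·+1^4·-1^2 = +1.
(a,b)_∞: sgn(387491533)=+, sgn(-10879)=−, so +1.
(a,b)_13: α=-1, u≡12; β=-4, v≡8 (mod 13); (12|13)=+1, (8|13)=-1; sign (−1)^0·+1^-4·-1^-1 = -1.
(a,b)_7: α=-2, u≡2; β=-4, v≡3 (mod 7); (2|7)=+1, (3|7)=-1; sign (−1)^0·+1^-4·-1^-2 = +1.
(a,b)_23: α=2, u≡11; β=5, v≡17 (mod 23); (11|23)=-1, (17|23)=-1; sign (−1)^0·-1^5·-1^2 = -1.
(a,b)_5: α=2, u≡3; β=2, v≡1 (mod 5); (3|5)=-1, (1|5)=+1; sign (−1)^0·-1^2·+1^2 = +1.
|Ram(387491533, -10879)| = 6, even; anisotropic at {11, 13, 23, 41, 43, 53}.

[11, 13, 23, 41, 43, 53]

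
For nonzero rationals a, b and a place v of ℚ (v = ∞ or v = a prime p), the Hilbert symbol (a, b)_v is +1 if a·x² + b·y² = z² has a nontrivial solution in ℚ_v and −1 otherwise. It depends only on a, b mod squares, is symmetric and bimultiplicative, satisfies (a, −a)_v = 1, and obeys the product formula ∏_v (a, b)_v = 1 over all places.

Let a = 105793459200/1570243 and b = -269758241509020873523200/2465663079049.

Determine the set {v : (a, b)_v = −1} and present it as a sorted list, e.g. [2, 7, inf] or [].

[13, 17]

(a, b) ≡ (3116399, -5423) mod (ℚ^×)²; places V = {2, 3, 5, 11, 13, 17, 19, 29, 31, 37, ∞}.
(a,b)_13: α=3, u≡12; β=6, v≡6 (mod 13); (12|13)=+1, (6|13)=-1; sign (−1)^0·+1^6·-1^3 = -1.
(a,b)_29: α=0, u≡4; β=1, v≡9 (mod 29); (4|29)=+1, (9|29)=+1; sign (−1)^0·+1^1·+1^0 = +1.
(a,b)_11: α=1, u≡3; β=3, v≡8 (mod 11); (3|11)=+1, (8|11)=-1; sign (−1)^1·+1^3·-1^1 = +1.
(a,b)_2: α=10, β=20; u≡7, v≡1 (mod 8); ε(u)ε(v)=1·0, αω(v)=10·0, βω(u)=20·0; sum ≡ 0  ⇒  +1.
(a,b)_17: α=0, u≡12; β=1, v≡8 (mod 17); (12|17)=-1, (8|17)=+1; sign (−1)^0·-1^1·+1^0 = -1.
(a,b)_37: α=-3, u≡18; β=-6, v≡26 (mod 37); (18|37)=-1, (26|37)=+1; sign (−1)^0·-1^-6·+1^-3 = +1.
(a,b)_31: α=-1, u≡23; β=-2, v≡16 (mod 31); (23|31)=-1, (16|31)=+1; sign (−1)^0·-1^-2·+1^-1 = +1.
(a,b)_∞: sgn(3116399)=+, sgn(-5423)=−, so +1.
(a,b)_3: α=2, u≡2; β=2, v≡1 (mod 3); (2|3)=-1, (1|3)=+1; sign (−1)^0·-1^2·+1^2 = +1.
(a,b)_5: α=2, u≡1; β=2, v≡3 (mod 5); (1|5)=+1, (3|5)=-1; sign (−1)^0·+1^2·-1^2 = +1.
(a,b)_19: α=1, u≡10; β=2, v≡7 (mod 19); (10|19)=-1, (7|19)=+1; sign (−1)^0·-1^2·+1^1 = +1.
|Ram(3116399, -5423)| = 2, even; anisotropic at {13, 17}.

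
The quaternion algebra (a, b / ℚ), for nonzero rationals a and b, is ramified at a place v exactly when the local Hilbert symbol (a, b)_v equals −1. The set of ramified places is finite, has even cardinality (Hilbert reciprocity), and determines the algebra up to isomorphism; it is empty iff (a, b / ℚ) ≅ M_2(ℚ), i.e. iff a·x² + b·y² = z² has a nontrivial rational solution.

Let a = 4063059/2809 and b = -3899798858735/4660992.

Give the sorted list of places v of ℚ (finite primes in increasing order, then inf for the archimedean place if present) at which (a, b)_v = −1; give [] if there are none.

(a, b) ≡ (3731, -14105) mod (ℚ^×)²; places V = {2, 3, 5, 7, 11, 13, 17, 29, 31, 37, 41, 53, ∞}.
(a,b)_∞: sgn(3731)=+, sgn(-14105)=−, so +1.
(a,b)_5: α=0, u≡1; β=1, v≡4 (mod 5); (1|5)=+1, (4|5)=+1; sign (−1)^0·+1^1·+1^0 = +1.
(a,b)_41: α=1, u≡4; β=2, v≡23 (mod 41); (4|41)=+1, (23|41)=+1; sign (−1)^0·+1^2·+1^1 = +1.
(a,b)_53: α=-2, u≡26; β=0, v≡36 (mod 53); (26|53)=-1, (36|53)=+1; sign (−1)^0·-1^0·+1^-2 = +1.
(a,b)_37: α=0, u≡32; β=2, v≡2 (mod 37); (32|37)=-1, (2|37)=-1; sign (−1)^0·-1^2·-1^0 = +1.
(a,b)_29: α=0, u≡11; β=2, v≡8 (mod 29); (11|29)=-1, (8|29)=-1; sign (−1)^0·-1^2·-1^0 = +1.
(a,b)_3: α=2, u≡2; β=-2, v≡1 (mod 3); (2|3)=-1, (1|3)=+1; sign (−1)^0·-1^-2·+1^2 = +1.
(a,b)_2: α=0, β=-8; u≡3, v≡7 (mod 8); ε(u)ε(v)=1·1, αω(v)=0·0, βω(u)=-8·1; sum ≡ 1  ⇒  -1.
(a,b)_7: α=1, u≡2; β=-1, v≡2 (mod 7); (2|7)=+1, (2|7)=+1; sign (−1)^1·+1^-1·+1^1 = -1.
(a,b)_13: α=1, u≡10; β=1, v≡6 (mod 13); (10|13)=+1, (6|13)=-1; sign (−1)^0·+1^1·-1^1 = -1.
(a,b)_11: α=2, u≡10; β=0, v≡2 (mod 11); (10|11)=-1, (2|11)=-1; sign (−1)^0·-1^0·-1^2 = +1.
(a,b)_31: α=0, u≡17; β=1, v≡18 (mod 31); (17|31)=-1, (18|31)=+1; sign (−1)^0·-1^1·+1^0 = -1.
(a,b)_17: α=0, u≡2; β=-2, v≡6 (mod 17); (2|17)=+1, (6|17)=-1; sign (−1)^0·+1^-2·-1^0 = +1.
(3731, -14105 / ℚ) ramifies at {2, 7, 13, 31}: a division algebra.

[2, 7, 13, 31]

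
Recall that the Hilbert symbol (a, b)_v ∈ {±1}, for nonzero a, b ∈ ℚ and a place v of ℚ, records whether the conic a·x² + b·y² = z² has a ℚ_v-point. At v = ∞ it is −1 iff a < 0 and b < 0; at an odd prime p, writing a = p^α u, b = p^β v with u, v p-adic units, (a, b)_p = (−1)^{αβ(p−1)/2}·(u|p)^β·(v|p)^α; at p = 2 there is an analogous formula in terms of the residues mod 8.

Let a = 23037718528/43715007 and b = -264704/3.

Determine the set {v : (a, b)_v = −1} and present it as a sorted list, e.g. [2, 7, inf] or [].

[2, 7, 43, 47]

(a, b) ≡ (325381, -3102) mod (ℚ^×)²; places V = {2, 3, 7, 11, 17, 23, 43, 47, ∞}.
(a,b)_2: α=12, β=9; u≡5, v≡1 (mod 8); ε(u)ε(v)=0·0, αω(v)=12·0, βω(u)=9·1; sum ≡ 1  ⇒  -1.
(a,b)_7: α=-5, u≡5; β=0, v≡5 (mod 7); (5|7)=-1, (5|7)=-1; sign (−1)^0·-1^0·-1^-5 = -1.
(a,b)_3: α=-2, u≡1; β=-1, v≡1 (mod 3); (1|3)=+1, (1|3)=+1; sign (−1)^0·+1^-1·+1^-2 = +1.
(a,b)_∞: sgn(325381)=+, sgn(-3102)=−, so +1.
(a,b)_11: α=2, u≡9; β=1, v≡5 (mod 11); (9|11)=+1, (5|11)=+1; sign (−1)^0·+1^1·+1^2 = +1.
(a,b)_17: α=-2, u≡9; β=0, v≡1 (mod 17); (9|17)=+1, (1|17)=+1; sign (−1)^0·+1^0·+1^-2 = +1.
(a,b)_23: α=1, u≡3; β=0, v≡1 (mod 23); (3|23)=+1, (1|23)=+1; sign (−1)^0·+1^0·+1^1 = +1.
(a,b)_47: α=1, u≡17; β=1, v≡34 (mod 47); (17|47)=+1, (34|47)=+1; sign (−1)^1·+1^1·+1^1 = -1.
(a,b)_43: α=1, u≡39; β=0, v≡30 (mod 43); (39|43)=-1, (30|43)=-1; sign (−1)^0·-1^0·-1^1 = -1.
Ram(325381, -3102) = {2, 7, 43, 47}; no ℚ_2-point on the conic.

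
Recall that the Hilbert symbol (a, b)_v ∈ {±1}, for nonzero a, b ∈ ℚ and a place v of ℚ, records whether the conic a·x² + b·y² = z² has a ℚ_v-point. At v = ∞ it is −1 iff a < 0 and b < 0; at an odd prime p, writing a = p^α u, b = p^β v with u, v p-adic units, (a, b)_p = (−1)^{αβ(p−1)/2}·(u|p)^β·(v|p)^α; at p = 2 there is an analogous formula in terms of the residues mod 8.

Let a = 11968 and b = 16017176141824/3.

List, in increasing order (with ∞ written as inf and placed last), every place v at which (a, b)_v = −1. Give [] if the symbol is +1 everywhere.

[11, 13]

(a, b) ≡ (187, 335478) mod (ℚ^×)²; places V = {2, 3, 11, 13, 17, 23, ∞}.
(a,b)_17: α=1, u≡7; β=3, v≡12 (mod 17); (7|17)=-1, (12|17)=-1; sign (−1)^0·-1^3·-1^1 = +1.
(a,b)_∞: sgn(187)=+, sgn(335478)=+, so +1.
(a,b)_11: α=1, u≡10; β=3, v≡8 (mod 11); (10|11)=-1, (8|11)=-1; sign (−1)^1·-1^3·-1^1 = -1.
(a,b)_13: α=0, u≡8; β=1, v≡10 (mod 13); (8|13)=-1, (10|13)=+1; sign (−1)^0·-1^1·+1^0 = -1.
(a,b)_2: α=6, β=13; u≡3, v≡3 (mod 8); ε(u)ε(v)=1·1, αω(v)=6·1, βω(u)=13·1; sum ≡ 0  ⇒  +1.
(a,b)_23: α=0, u≡8; β=1, v≡8 (mod 23); (8|23)=+1, (8|23)=+1; sign (−1)^0·+1^1·+1^0 = +1.
(a,b)_3: α=0, u≡1; β=-1, v≡1 (mod 3); (1|3)=+1, (1|3)=+1; sign (−1)^0·+1^-1·+1^0 = +1.
|Ram(187, 335478)| = 2, even; anisotropic at {11, 13}.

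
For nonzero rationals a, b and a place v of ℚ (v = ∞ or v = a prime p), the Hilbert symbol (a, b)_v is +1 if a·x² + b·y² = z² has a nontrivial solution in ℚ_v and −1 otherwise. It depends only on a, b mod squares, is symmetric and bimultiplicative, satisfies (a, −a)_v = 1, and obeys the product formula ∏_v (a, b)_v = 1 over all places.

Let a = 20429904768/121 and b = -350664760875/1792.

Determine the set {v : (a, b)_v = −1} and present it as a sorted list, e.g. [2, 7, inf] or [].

Mod squares: a ≡ 78, b ≡ -23205. Check v ∈ {∞, 2, 3, 5, 7, 11, 13, 17}.
v=17: a=17^4·(≡6), b=17^3·(≡12) mod 17; (6|17)=-1, (12|17)=-1; (−1)^{4·3·8}·(-1)^3·(-1)^4 = -1.
v=∞: 78 > 0 and -23205 < 0  ⇒  (a,b)_∞ = +1.
v=11: a=11^-2·(≡9), b=11^4·(≡3) mod 11; (9|11)=+1, (3|11)=+1; (−1)^{-2·4·5}·(+1)^4·(+1)^-2 = +1.
v=2: v_2(a)=7, v_2(b)=-8; units ≡ 7, 3 (mod 8); ε·ε+αω+βω = 1·1+7·1+-8·0 ≡ 0  ⇒  (a,b)_2 = +1.
v=5: a=5^0·(≡3), b=5^3·(≡4) mod 5; (3|5)=-1, (4|5)=+1; (−1)^{0·3·2}·(-1)^3·(+1)^0 = -1.
v=7: a=7^2·(≡2), b=7^-1·(≡3) mod 7; (2|7)=+1, (3|7)=-1; (−1)^{2·-1·3}·(+1)^-1·(-1)^2 = +1.
v=13: a=13^1·(≡8), b=13^1·(≡3) mod 13; (8|13)=-1, (3|13)=+1; (−1)^{1·1·6}·(-1)^1·(+1)^1 = -1.
v=3: a=3^1·(≡2), b=3^1·(≡2) mod 3; (2|3)=-1, (2|3)=-1; (−1)^{1·1·1}·(-1)^1·(-1)^1 = -1.
(78, -23205 / ℚ) ramifies at {3, 5, 13, 17}: a division algebra.

[3, 5, 13, 17]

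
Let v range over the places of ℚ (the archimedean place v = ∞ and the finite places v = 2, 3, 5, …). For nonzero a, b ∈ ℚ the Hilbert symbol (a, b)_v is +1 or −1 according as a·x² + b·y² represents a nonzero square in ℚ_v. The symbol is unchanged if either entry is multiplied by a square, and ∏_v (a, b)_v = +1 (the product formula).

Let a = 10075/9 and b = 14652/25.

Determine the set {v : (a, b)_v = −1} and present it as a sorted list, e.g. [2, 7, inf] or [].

(a, b) ≡ (403, 407) mod (ℚ^×)²; places V = {2, 3, 5, 11, 13, 31, 37, ∞}.
(a,b)_3: α=-2, u≡1; β=2, v≡2 (mod 3); (1|3)=+1, (2|3)=-1; sign (−1)^0·+1^2·-1^-2 = +1.
(a,b)_∞: sgn(403)=+, sgn(407)=+, so +1.
(a,b)_5: α=2, u≡2; β=-2, v≡2 (mod 5); (2|5)=-1, (2|5)=-1; sign (−1)^0·-1^-2·-1^2 = +1.
(a,b)_37: α=0, u≡30; β=1, v≡4 (mod 37); (30|37)=+1, (4|37)=+1; sign (−1)^0·+1^1·+1^0 = +1.
(a,b)_31: α=1, u≡12; β=0, v≡7 (mod 31); (12|31)=-1, (7|31)=+1; sign (−1)^0·-1^0·+1^1 = +1.
(a,b)_13: α=1, u≡11; β=0, v≡12 (mod 13); (11|13)=-1, (12|13)=+1; sign (−1)^0·-1^0·+1^1 = +1.
(a,b)_2: α=0, β=2; u≡3, v≡7 (mod 8); ε(u)ε(v)=1·1, αω(v)=0·0, βω(u)=2·1; sum ≡ 1  ⇒  -1.
(a,b)_11: α=0, u≡6; β=1, v≡4 (mod 11); (6|11)=-1, (4|11)=+1; sign (−1)^0·-1^1·+1^0 = -1.
(403, 407 / ℚ) ramifies at {2, 11}: a division algebra.

[2, 11]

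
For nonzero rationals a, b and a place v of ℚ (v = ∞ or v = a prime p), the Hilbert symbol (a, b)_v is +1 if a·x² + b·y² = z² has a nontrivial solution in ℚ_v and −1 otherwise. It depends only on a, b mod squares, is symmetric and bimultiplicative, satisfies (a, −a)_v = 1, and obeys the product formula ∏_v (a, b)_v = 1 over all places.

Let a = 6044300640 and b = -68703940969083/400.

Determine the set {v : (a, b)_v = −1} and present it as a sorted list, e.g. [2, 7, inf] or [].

(a, b) ≡ (49910, -667) mod (ℚ^×)²; places V = {2, 3, 5, 7, 17, 23, 29, 31, ∞}.
(a,b)_7: α=1, u≡2; β=2, v≡5 (mod 7); (2|7)=+1, (5|7)=-1; sign (−1)^0·+1^2·-1^1 = -1.
(a,b)_∞: sgn(49910)=+, sgn(-667)=−, so +1.
(a,b)_29: α=2, u≡28; β=3, v≡24 (mod 29); (28|29)=+1, (24|29)=+1; sign (−1)^0·+1^3·+1^2 = +1.
(a,b)_23: α=1, u≡3; β=1, v≡7 (mod 23); (3|23)=+1, (7|23)=-1; sign (−1)^1·+1^1·-1^1 = +1.
(a,b)_17: α=0, u≡8; β=2, v≡15 (mod 17); (8|17)=+1, (15|17)=+1; sign (−1)^0·+1^2·+1^0 = +1.
(a,b)_31: α=1, u≡26; β=2, v≡26 (mod 31); (26|31)=-1, (26|31)=-1; sign (−1)^0·-1^2·-1^1 = -1.
(a,b)_3: α=2, u≡2; β=2, v≡2 (mod 3); (2|3)=-1, (2|3)=-1; sign (−1)^0·-1^2·-1^2 = +1.
(a,b)_2: α=5, β=-4; u≡3, v≡5 (mod 8); ε(u)ε(v)=1·0, αω(v)=5·1, βω(u)=-4·1; sum ≡ 1  ⇒  -1.
(a,b)_5: α=1, u≡3; β=-2, v≡2 (mod 5); (3|5)=-1, (2|5)=-1; sign (−1)^0·-1^-2·-1^1 = -1.
(49910, -667 / ℚ) ramifies at {2, 5, 7, 31}: a division algebra.

[2, 5, 7, 31]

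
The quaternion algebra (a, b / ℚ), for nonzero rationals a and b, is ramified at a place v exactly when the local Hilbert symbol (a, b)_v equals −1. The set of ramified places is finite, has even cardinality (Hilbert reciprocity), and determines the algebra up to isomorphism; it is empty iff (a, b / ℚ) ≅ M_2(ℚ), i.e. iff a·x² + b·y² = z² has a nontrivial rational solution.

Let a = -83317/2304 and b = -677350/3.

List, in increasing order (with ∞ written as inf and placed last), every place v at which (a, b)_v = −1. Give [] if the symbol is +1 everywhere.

(a, b) ≡ (-493, -81282) mod (ℚ^×)²; places V = {2, 3, 5, 13, 17, 19, 23, 29, 31, ∞}.
(a,b)_19: α=0, u≡11; β=1, v≡17 (mod 19); (11|19)=+1, (17|19)=+1; sign (−1)^0·+1^1·+1^0 = +1.
(a,b)_∞: sgn(-493)=−, sgn(-81282)=−, so -1.
(a,b)_2: α=-8, β=1; u≡3, v≡7 (mod 8); ε(u)ε(v)=1·1, αω(v)=-8·0, βω(u)=1·1; sum ≡ 0  ⇒  +1.
(a,b)_23: α=0, u≡3; β=1, v≡12 (mod 23); (3|23)=+1, (12|23)=+1; sign (−1)^0·+1^1·+1^0 = +1.
(a,b)_5: α=0, u≡2; β=2, v≡2 (mod 5); (2|5)=-1, (2|5)=-1; sign (−1)^0·-1^2·-1^0 = +1.
(a,b)_31: α=0, u≡29; β=1, v≡12 (mod 31); (29|31)=-1, (12|31)=-1; sign (−1)^0·-1^1·-1^0 = -1.
(a,b)_29: α=1, u≡11; β=0, v≡1 (mod 29); (11|29)=-1, (1|29)=+1; sign (−1)^0·-1^0·+1^1 = +1.
(a,b)_17: α=1, u≡7; β=0, v≡5 (mod 17); (7|17)=-1, (5|17)=-1; sign (−1)^0·-1^0·-1^1 = -1.
(a,b)_13: α=2, u≡9; β=0, v≡5 (mod 13); (9|13)=+1, (5|13)=-1; sign (−1)^0·+1^0·-1^2 = +1.
(a,b)_3: α=-2, u≡2; β=-1, v≡2 (mod 3); (2|3)=-1, (2|3)=-1; sign (−1)^0·-1^-1·-1^-2 = -1.
(-493, -81282 / ℚ) ramifies at {3, 17, 31, ∞}: a division algebra.

[3, 17, 31, inf]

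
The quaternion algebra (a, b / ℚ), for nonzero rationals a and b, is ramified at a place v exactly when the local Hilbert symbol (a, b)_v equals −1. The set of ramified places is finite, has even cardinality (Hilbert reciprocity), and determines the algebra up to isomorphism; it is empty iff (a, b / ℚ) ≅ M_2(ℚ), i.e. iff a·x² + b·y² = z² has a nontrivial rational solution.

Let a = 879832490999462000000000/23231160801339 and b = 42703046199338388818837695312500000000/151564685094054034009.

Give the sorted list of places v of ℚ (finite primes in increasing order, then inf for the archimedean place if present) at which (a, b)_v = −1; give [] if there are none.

[3, 19]

(a, b) ≡ (4845, 8645) mod (ℚ^×)²; places V = {2, 3, 5, 7, 11, 13, 17, 19, 23, 29, 37, 41, ∞}.
(a,b)_2: α=10, β=8; u≡5, v≡5 (mod 8); ε(u)ε(v)=0·0, αω(v)=10·1, βω(u)=8·1; sum ≡ 0  ⇒  +1.
(a,b)_7: α=2, u≡4; β=3, v≡6 (mod 7); (4|7)=+1, (6|7)=-1; sign (−1)^0·+1^3·-1^2 = +1.
(a,b)_19: α=3, u≡14; β=5, v≡8 (mod 19); (14|19)=-1, (8|19)=-1; sign (−1)^1·-1^5·-1^3 = -1.
(a,b)_11: α=4, u≡5; β=4, v≡2 (mod 11); (5|11)=+1, (2|11)=-1; sign (−1)^0·+1^4·-1^4 = +1.
(a,b)_5: α=9, u≡1; β=17, v≡1 (mod 5); (1|5)=+1, (1|5)=+1; sign (−1)^0·+1^17·+1^9 = +1.
(a,b)_13: α=2, u≡10; β=3, v≡11 (mod 13); (10|13)=+1, (11|13)=-1; sign (−1)^0·+1^3·-1^2 = +1.
(a,b)_17: α=-3, u≡4; β=-4, v≡1 (mod 17); (4|17)=+1, (1|17)=+1; sign (−1)^0·+1^-4·+1^-3 = +1.
(a,b)_3: α=-1, u≡1; β=2, v≡2 (mod 3); (1|3)=+1, (2|3)=-1; sign (−1)^0·+1^2·-1^-1 = -1.
(a,b)_41: α=0, u≡24; β=2, v≡7 (mod 41); (24|41)=-1, (7|41)=-1; sign (−1)^0·-1^2·-1^0 = +1.
(a,b)_∞: sgn(4845)=+, sgn(8645)=+, so +1.
(a,b)_23: α=2, u≡7; β=2, v≡17 (mod 23); (7|23)=-1, (17|23)=-1; sign (−1)^0·-1^2·-1^2 = +1.
(a,b)_29: α=-2, u≡26; β=-4, v≡26 (mod 29); (26|29)=-1, (26|29)=-1; sign (−1)^0·-1^-4·-1^-2 = +1.
(a,b)_37: α=-4, u≡2; β=-6, v≡32 (mod 37); (2|37)=-1, (32|37)=-1; sign (−1)^0·-1^-6·-1^-4 = +1.
(4845, 8645 / ℚ) ramifies at {3, 19}: a division algebra.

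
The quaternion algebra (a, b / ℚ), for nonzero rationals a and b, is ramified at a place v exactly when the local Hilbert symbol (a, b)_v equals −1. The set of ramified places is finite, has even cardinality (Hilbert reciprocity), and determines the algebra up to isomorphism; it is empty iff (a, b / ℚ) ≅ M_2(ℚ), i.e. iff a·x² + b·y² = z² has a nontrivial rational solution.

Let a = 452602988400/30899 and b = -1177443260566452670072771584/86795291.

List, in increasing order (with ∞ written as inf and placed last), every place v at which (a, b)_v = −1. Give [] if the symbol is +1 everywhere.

Mod squares: a ≡ 14799741, b ≡ -1097679. Check v ∈ {∞, 2, 3, 5, 11, 17, 23, 29, 31, 37, 53}.
v=23: a=23^1·(≡20), b=23^2·(≡21) mod 23; (20|23)=-1, (21|23)=-1; (−1)^{1·2·11}·(-1)^2·(-1)^1 = -1.
v=11: a=11^-1·(≡6), b=11^-1·(≡3) mod 11; (6|11)=-1, (3|11)=+1; (−1)^{-1·-1·5}·(-1)^-1·(+1)^-1 = +1.
v=5: a=5^2·(≡4), b=5^0·(≡1) mod 5; (4|5)=+1, (1|5)=+1; (−1)^{2·0·2}·(+1)^0·(+1)^2 = +1.
v=29: a=29^2·(≡2), b=29^5·(≡4) mod 29; (2|29)=-1, (4|29)=+1; (−1)^{2·5·14}·(-1)^5·(+1)^2 = -1.
v=31: a=31^1·(≡17), b=31^3·(≡23) mod 31; (17|31)=-1, (23|31)=-1; (−1)^{1·3·15}·(-1)^3·(-1)^1 = -1.
v=3: a=3^1·(≡2), b=3^5·(≡2) mod 3; (2|3)=-1, (2|3)=-1; (−1)^{1·5·1}·(-1)^5·(-1)^1 = -1.
v=17: a=17^1·(≡10), b=17^2·(≡11) mod 17; (10|17)=-1, (11|17)=-1; (−1)^{1·2·8}·(-1)^2·(-1)^1 = -1.
v=2: v_2(a)=4, v_2(b)=10; units ≡ 5, 1 (mod 8); ε·ε+αω+βω = 0·0+4·0+10·1 ≡ 0  ⇒  (a,b)_2 = +1.
v=53: a=53^-2·(≡2), b=53^-4·(≡44) mod 53; (2|53)=-1, (44|53)=+1; (−1)^{-2·-4·26}·(-1)^-4·(+1)^-2 = +1.
v=37: a=37^1·(≡8), b=37^3·(≡1) mod 37; (8|37)=-1, (1|37)=+1; (−1)^{1·3·18}·(-1)^3·(+1)^1 = -1.
v=∞: 14799741 > 0 and -1097679 < 0  ⇒  (a,b)_∞ = +1.
Ram(14799741, -1097679) = {3, 17, 23, 29, 31, 37}; no ℚ_3-point on the conic.

[3, 17, 23, 29, 31, 37]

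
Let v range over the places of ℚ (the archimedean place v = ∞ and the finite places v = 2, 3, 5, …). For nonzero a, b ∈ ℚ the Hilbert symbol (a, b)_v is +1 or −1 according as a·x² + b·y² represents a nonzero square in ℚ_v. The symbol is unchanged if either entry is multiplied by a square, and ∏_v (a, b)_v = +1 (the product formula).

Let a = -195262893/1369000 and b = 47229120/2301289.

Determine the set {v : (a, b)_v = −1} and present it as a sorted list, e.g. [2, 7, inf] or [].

Mod squares: a ≡ -930, b ≡ 155. Check v ∈ {∞, 2, 3, 5, 7, 23, 31, 37, 41}.
v=7: a=7^2·(≡1), b=7^0·(≡2) mod 7; (1|7)=+1, (2|7)=+1; (−1)^{2·0·3}·(+1)^0·(+1)^2 = +1.
v=31: a=31^1·(≡20), b=31^1·(≡14) mod 31; (20|31)=+1, (14|31)=+1; (−1)^{1·1·15}·(+1)^1·(+1)^1 = -1.
v=2: v_2(a)=-3, v_2(b)=6; units ≡ 7, 3 (mod 8); ε·ε+αω+βω = 1·1+-3·1+6·0 ≡ 0  ⇒  (a,b)_2 = +1.
v=23: a=23^2·(≡6), b=23^2·(≡17) mod 23; (6|23)=+1, (17|23)=-1; (−1)^{2·2·11}·(+1)^2·(-1)^2 = +1.
v=∞: -930 < 0 and 155 > 0  ⇒  (a,b)_∞ = +1.
v=41: a=41^0·(≡14), b=41^-2·(≡25) mod 41; (14|41)=-1, (25|41)=+1; (−1)^{0·-2·20}·(-1)^-2·(+1)^0 = +1.
v=37: a=37^-2·(≡19), b=37^-2·(≡34) mod 37; (19|37)=-1, (34|37)=+1; (−1)^{-2·-2·18}·(-1)^-2·(+1)^-2 = +1.
v=3: a=3^5·(≡2), b=3^2·(≡2) mod 3; (2|3)=-1, (2|3)=-1; (−1)^{5·2·1}·(-1)^2·(-1)^5 = -1.
v=5: a=5^-3·(≡1), b=5^1·(≡1) mod 5; (1|5)=+1, (1|5)=+1; (−1)^{-3·1·2}·(+1)^1·(+1)^-3 = +1.
Ram(-930, 155) = {3, 31}; no ℚ_3-point on the conic.

[3, 31]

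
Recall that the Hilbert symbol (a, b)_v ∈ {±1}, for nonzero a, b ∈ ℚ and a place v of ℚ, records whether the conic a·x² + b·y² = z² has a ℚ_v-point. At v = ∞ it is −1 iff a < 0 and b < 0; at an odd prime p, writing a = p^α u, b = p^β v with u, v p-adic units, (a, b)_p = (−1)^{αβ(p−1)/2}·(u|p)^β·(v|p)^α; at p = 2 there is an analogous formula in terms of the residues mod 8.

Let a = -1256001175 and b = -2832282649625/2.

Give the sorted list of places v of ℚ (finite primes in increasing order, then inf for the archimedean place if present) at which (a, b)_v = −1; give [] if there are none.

[5, 11, 19, inf]

Mod squares: a ≡ -247, b ≡ -1113970. Check v ∈ {∞, 2, 5, 11, 13, 19, 41}.
v=∞: -247 < 0 and -1113970 < 0  ⇒  (a,b)_∞ = -1.
v=2: v_2(a)=0, v_2(b)=-1; units ≡ 1, 7 (mod 8); ε·ε+αω+βω = 0·1+0·0+-1·0 ≡ 0  ⇒  (a,b)_2 = +1.
v=19: a=19^1·(≡7), b=19^1·(≡17) mod 19; (7|19)=+1, (17|19)=+1; (−1)^{1·1·9}·(+1)^1·(+1)^1 = -1.
v=5: a=5^2·(≡3), b=5^3·(≡4) mod 5; (3|5)=-1, (4|5)=+1; (−1)^{2·3·2}·(-1)^3·(+1)^2 = -1.
v=41: a=41^2·(≡9), b=41^3·(≡22) mod 41; (9|41)=+1, (22|41)=-1; (−1)^{2·3·20}·(+1)^3·(-1)^2 = +1.
v=13: a=13^1·(≡5), b=13^1·(≡2) mod 13; (5|13)=-1, (2|13)=-1; (−1)^{1·1·6}·(-1)^1·(-1)^1 = +1.
v=11: a=11^2·(≡8), b=11^3·(≡6) mod 11; (8|11)=-1, (6|11)=-1; (−1)^{2·3·5}·(-1)^3·(-1)^2 = -1.
|Ram(-247, -1113970)| = 4, even; anisotropic at {5, 11, 19, ∞}.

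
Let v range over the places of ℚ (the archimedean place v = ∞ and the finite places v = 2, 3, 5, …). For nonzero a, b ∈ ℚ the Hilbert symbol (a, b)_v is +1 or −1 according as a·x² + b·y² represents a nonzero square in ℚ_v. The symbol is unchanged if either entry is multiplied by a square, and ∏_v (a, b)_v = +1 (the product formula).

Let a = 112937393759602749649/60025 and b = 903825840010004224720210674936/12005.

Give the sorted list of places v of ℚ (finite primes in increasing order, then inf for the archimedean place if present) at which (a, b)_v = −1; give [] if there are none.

[13, 17, 19, 47]

Mod squares: a ≡ 18050209, b ≡ 2470. Check v ∈ {∞, 2, 3, 5, 7, 13, 17, 19, 29, 41, 47}.
v=47: a=47^1·(≡23), b=47^2·(≡35) mod 47; (23|47)=-1, (35|47)=-1; (−1)^{1·2·23}·(-1)^2·(-1)^1 = -1.
v=3: a=3^0·(≡1), b=3^4·(≡1) mod 3; (1|3)=+1, (1|3)=+1; (−1)^{0·4·1}·(+1)^4·(+1)^0 = +1.
v=∞: 18050209 > 0 and 2470 > 0  ⇒  (a,b)_∞ = +1.
v=17: a=17^1·(≡9), b=17^2·(≡5) mod 17; (9|17)=+1, (5|17)=-1; (−1)^{1·2·8}·(+1)^2·(-1)^1 = -1.
v=2: v_2(a)=0, v_2(b)=3; units ≡ 1, 3 (mod 8); ε·ε+αω+βω = 0·1+0·1+3·0 ≡ 0  ⇒  (a,b)_2 = +1.
v=13: a=13^4·(≡7), b=13^5·(≡2) mod 13; (7|13)=-1, (2|13)=-1; (−1)^{4·5·6}·(-1)^5·(-1)^4 = -1.
v=7: a=7^-4·(≡1), b=7^-4·(≡6) mod 7; (1|7)=+1, (6|7)=-1; (−1)^{-4·-4·3}·(+1)^-4·(-1)^-4 = +1.
v=5: a=5^-2·(≡4), b=5^-1·(≡1) mod 5; (4|5)=+1, (1|5)=+1; (−1)^{-2·-1·2}·(+1)^-1·(+1)^-2 = +1.
v=29: a=29^1·(≡5), b=29^2·(≡7) mod 29; (5|29)=+1, (7|29)=+1; (−1)^{1·2·14}·(+1)^2·(+1)^1 = +1.
v=19: a=19^5·(≡4), b=19^5·(≡1) mod 19; (4|19)=+1, (1|19)=+1; (−1)^{5·5·9}·(+1)^5·(+1)^5 = -1.
v=41: a=41^3·(≡32), b=41^4·(≡36) mod 41; (32|41)=+1, (36|41)=+1; (−1)^{3·4·20}·(+1)^4·(+1)^3 = +1.
(18050209, 2470 / ℚ) ramifies at {13, 17, 19, 47}: a division algebra.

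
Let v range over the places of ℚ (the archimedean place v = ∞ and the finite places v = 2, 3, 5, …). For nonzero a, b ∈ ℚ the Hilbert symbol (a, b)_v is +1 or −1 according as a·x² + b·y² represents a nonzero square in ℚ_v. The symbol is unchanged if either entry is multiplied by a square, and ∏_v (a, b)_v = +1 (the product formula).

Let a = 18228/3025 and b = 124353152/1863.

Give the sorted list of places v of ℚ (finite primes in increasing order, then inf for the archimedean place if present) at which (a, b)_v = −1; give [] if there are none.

Mod squares: a ≡ 93, b ≡ 369334. Check v ∈ {∞, 2, 3, 5, 7, 11, 23, 31, 37}.
v=3: a=3^1·(≡1), b=3^-4·(≡1) mod 3; (1|3)=+1, (1|3)=+1; (−1)^{1·-4·1}·(+1)^-4·(+1)^1 = +1.
v=31: a=31^1·(≡12), b=31^1·(≡18) mod 31; (12|31)=-1, (18|31)=+1; (−1)^{1·1·15}·(-1)^1·(+1)^1 = +1.
v=23: a=23^0·(≡1), b=23^-1·(≡13) mod 23; (1|23)=+1, (13|23)=+1; (−1)^{0·-1·11}·(+1)^-1·(+1)^0 = +1.
v=7: a=7^2·(≡1), b=7^1·(≡3) mod 7; (1|7)=+1, (3|7)=-1; (−1)^{2·1·3}·(+1)^1·(-1)^2 = +1.
v=11: a=11^-2·(≡4), b=11^2·(≡1) mod 11; (4|11)=+1, (1|11)=+1; (−1)^{-2·2·5}·(+1)^2·(+1)^-2 = +1.
v=∞: 93 > 0 and 369334 > 0  ⇒  (a,b)_∞ = +1.
v=5: a=5^-2·(≡3), b=5^0·(≡4) mod 5; (3|5)=-1, (4|5)=+1; (−1)^{-2·0·2}·(-1)^0·(+1)^-2 = +1.
v=37: a=37^0·(≡22), b=37^1·(≡20) mod 37; (22|37)=-1, (20|37)=-1; (−1)^{0·1·18}·(-1)^1·(-1)^0 = -1.
v=2: v_2(a)=2, v_2(b)=7; units ≡ 5, 3 (mod 8); ε·ε+αω+βω = 0·1+2·1+7·1 ≡ 1  ⇒  (a,b)_2 = -1.
Ram(93, 369334) = {2, 37}; no ℚ_2-point on the conic.

[2, 37]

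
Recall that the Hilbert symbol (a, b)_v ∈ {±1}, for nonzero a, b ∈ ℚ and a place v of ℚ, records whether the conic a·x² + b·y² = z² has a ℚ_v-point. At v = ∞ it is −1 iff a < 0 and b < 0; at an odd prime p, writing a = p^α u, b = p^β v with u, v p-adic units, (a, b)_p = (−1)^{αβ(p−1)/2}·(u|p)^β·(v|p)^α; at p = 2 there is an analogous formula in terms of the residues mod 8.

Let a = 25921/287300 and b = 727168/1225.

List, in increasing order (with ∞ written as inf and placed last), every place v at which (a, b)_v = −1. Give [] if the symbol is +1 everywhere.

Mod squares: a ≡ 17, b ≡ 11362. Check v ∈ {∞, 2, 5, 7, 13, 17, 19, 23}.
v=23: a=23^2·(≡7), b=23^1·(≡10) mod 23; (7|23)=-1, (10|23)=-1; (−1)^{2·1·11}·(-1)^1·(-1)^2 = -1.
v=5: a=5^-2·(≡3), b=5^-2·(≡2) mod 5; (3|5)=-1, (2|5)=-1; (−1)^{-2·-2·2}·(-1)^-2·(-1)^-2 = +1.
v=2: v_2(a)=-2, v_2(b)=7; units ≡ 1, 1 (mod 8); ε·ε+αω+βω = 0·0+-2·0+7·0 ≡ 0  ⇒  (a,b)_2 = +1.
v=17: a=17^-1·(≡15), b=17^0·(≡10) mod 17; (15|17)=+1, (10|17)=-1; (−1)^{-1·0·8}·(+1)^0·(-1)^-1 = -1.
v=∞: 17 > 0 and 11362 > 0  ⇒  (a,b)_∞ = +1.
v=19: a=19^0·(≡5), b=19^1·(≡7) mod 19; (5|19)=+1, (7|19)=+1; (−1)^{0·1·9}·(+1)^1·(+1)^0 = +1.
v=7: a=7^2·(≡3), b=7^-2·(≡2) mod 7; (3|7)=-1, (2|7)=+1; (−1)^{2·-2·3}·(-1)^-2·(+1)^2 = +1.
v=13: a=13^-2·(≡9), b=13^1·(≡12) mod 13; (9|13)=+1, (12|13)=+1; (−1)^{-2·1·6}·(+1)^1·(+1)^-2 = +1.
|Ram(17, 11362)| = 2, even; anisotropic at {17, 23}.

[17, 23]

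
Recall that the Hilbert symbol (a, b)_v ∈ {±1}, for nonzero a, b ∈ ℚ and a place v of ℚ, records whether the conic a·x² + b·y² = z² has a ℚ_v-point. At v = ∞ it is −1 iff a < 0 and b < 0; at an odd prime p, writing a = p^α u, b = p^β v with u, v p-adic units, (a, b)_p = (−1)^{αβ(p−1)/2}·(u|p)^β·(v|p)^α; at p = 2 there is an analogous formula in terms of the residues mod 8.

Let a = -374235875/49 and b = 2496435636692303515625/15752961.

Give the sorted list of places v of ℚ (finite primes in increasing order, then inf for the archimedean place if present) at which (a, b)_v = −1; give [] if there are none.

Mod squares: a ≡ -14969435, b ≡ 713. Check v ∈ {∞, 2, 3, 5, 7, 13, 17, 19, 23, 31}.
v=31: a=31^1·(≡20), b=31^3·(≡30) mod 31; (20|31)=+1, (30|31)=-1; (−1)^{1·3·15}·(+1)^3·(-1)^1 = +1.
v=∞: -14969435 < 0 and 713 > 0  ⇒  (a,b)_∞ = +1.
v=23: a=23^1·(≡6), b=23^3·(≡4) mod 23; (6|23)=+1, (4|23)=+1; (−1)^{1·3·11}·(+1)^3·(+1)^1 = -1.
v=13: a=13^1·(≡2), b=13^2·(≡11) mod 13; (2|13)=-1, (11|13)=-1; (−1)^{1·2·6}·(-1)^2·(-1)^1 = -1.
v=5: a=5^3·(≡2), b=5^8·(≡2) mod 5; (2|5)=-1, (2|5)=-1; (−1)^{3·8·2}·(-1)^8·(-1)^3 = -1.
v=19: a=19^1·(≡13), b=19^2·(≡18) mod 19; (13|19)=-1, (18|19)=-1; (−1)^{1·2·9}·(-1)^2·(-1)^1 = -1.
v=2: v_2(a)=0, v_2(b)=0; units ≡ 5, 1 (mod 8); ε·ε+αω+βω = 0·0+0·0+0·1 ≡ 0  ⇒  (a,b)_2 = +1.
v=17: a=17^1·(≡7), b=17^2·(≡1) mod 17; (7|17)=-1, (1|17)=+1; (−1)^{1·2·8}·(-1)^2·(+1)^1 = +1.
v=7: a=7^-2·(≡1), b=7^-4·(≡5) mod 7; (1|7)=+1, (5|7)=-1; (−1)^{-2·-4·3}·(+1)^-4·(-1)^-2 = +1.
v=3: a=3^0·(≡1), b=3^-8·(≡2) mod 3; (1|3)=+1, (2|3)=-1; (−1)^{0·-8·1}·(+1)^-8·(-1)^0 = +1.
Ram(-14969435, 713) = {5, 13, 19, 23}; no ℚ_5-point on the conic.

[5, 13, 19, 23]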